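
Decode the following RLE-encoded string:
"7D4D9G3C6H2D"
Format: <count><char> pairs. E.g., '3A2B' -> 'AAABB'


Expanding each <count><char> pair:
  7D -> 'DDDDDDD'
  4D -> 'DDDD'
  9G -> 'GGGGGGGGG'
  3C -> 'CCC'
  6H -> 'HHHHHH'
  2D -> 'DD'

Decoded = DDDDDDDDDDDGGGGGGGGGCCCHHHHHHDD


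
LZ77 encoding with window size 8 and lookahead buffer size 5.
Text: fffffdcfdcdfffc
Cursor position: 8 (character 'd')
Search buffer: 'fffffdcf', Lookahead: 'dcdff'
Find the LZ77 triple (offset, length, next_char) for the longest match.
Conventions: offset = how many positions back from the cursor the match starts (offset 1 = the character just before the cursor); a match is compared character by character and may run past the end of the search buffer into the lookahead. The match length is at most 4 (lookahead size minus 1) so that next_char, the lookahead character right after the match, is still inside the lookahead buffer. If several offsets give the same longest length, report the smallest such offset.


Try each offset into the search buffer:
  offset=1 (pos 7, char 'f'): match length 0
  offset=2 (pos 6, char 'c'): match length 0
  offset=3 (pos 5, char 'd'): match length 2
  offset=4 (pos 4, char 'f'): match length 0
  offset=5 (pos 3, char 'f'): match length 0
  offset=6 (pos 2, char 'f'): match length 0
  offset=7 (pos 1, char 'f'): match length 0
  offset=8 (pos 0, char 'f'): match length 0
Longest match has length 2 at offset 3.
next_char = character at position 8 + 2 = 10 -> 'd'

Best match: offset=3, length=2 (matching 'dc' starting at position 5)
LZ77 triple: (3, 2, 'd')


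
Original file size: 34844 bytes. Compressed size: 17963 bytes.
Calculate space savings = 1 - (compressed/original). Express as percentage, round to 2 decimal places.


ratio = compressed/original = 17963/34844 = 0.515526
savings = 1 - ratio = 1 - 0.515526 = 0.484474
as a percentage: 0.484474 * 100 = 48.45%

Space savings = 1 - 17963/34844 = 48.45%


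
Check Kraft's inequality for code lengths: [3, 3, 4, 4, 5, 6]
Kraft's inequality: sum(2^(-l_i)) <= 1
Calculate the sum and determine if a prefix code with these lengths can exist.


Sum = 2^(-3) + 2^(-3) + 2^(-4) + 2^(-4) + 2^(-5) + 2^(-6)
    = 0.125 + 0.125 + 0.0625 + 0.0625 + 0.03125 + 0.015625
    = 27/64 = 0.421875
Since 0.421875 <= 1, Kraft's inequality IS satisfied.
A prefix code with these lengths CAN exist.

Kraft sum = 0.421875. Satisfied.


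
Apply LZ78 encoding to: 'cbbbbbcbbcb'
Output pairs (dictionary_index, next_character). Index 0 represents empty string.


LZ78 encoding steps:
Dictionary: {0: ''}
Step 1: w='' (idx 0), next='c' -> output (0, 'c'), add 'c' as idx 1
Step 2: w='' (idx 0), next='b' -> output (0, 'b'), add 'b' as idx 2
Step 3: w='b' (idx 2), next='b' -> output (2, 'b'), add 'bb' as idx 3
Step 4: w='bb' (idx 3), next='c' -> output (3, 'c'), add 'bbc' as idx 4
Step 5: w='bbc' (idx 4), next='b' -> output (4, 'b'), add 'bbcb' as idx 5


Encoded: [(0, 'c'), (0, 'b'), (2, 'b'), (3, 'c'), (4, 'b')]


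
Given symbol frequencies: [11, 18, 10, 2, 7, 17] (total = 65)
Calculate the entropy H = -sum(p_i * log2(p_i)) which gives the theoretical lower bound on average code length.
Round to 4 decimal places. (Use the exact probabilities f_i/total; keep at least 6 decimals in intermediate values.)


Per-symbol terms -p_i * log2(p_i) with p_i = f_i/65:
  p = 11/65 = 0.169231: log2(p) = -2.562936, -p*log2(p) = 0.433728
  p = 18/65 = 0.276923: log2(p) = -1.852443, -p*log2(p) = 0.512984
  p = 10/65 = 0.153846: log2(p) = -2.700440, -p*log2(p) = 0.415452
  p = 2/65 = 0.030769: log2(p) = -5.022368, -p*log2(p) = 0.154534
  p = 7/65 = 0.107692: log2(p) = -3.215013, -p*log2(p) = 0.346232
  p = 17/65 = 0.261538: log2(p) = -1.934905, -p*log2(p) = 0.506052
H = 0.433728 + 0.512984 + 0.415452 + 0.154534 + 0.346232 + 0.506052 = 2.368982

H = 2.369 bits/symbol


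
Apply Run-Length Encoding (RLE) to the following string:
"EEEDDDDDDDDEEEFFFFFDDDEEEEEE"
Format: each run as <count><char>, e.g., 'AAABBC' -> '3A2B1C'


Scanning runs left to right:
  i=0: run of 'E' x 3 -> '3E'
  i=3: run of 'D' x 8 -> '8D'
  i=11: run of 'E' x 3 -> '3E'
  i=14: run of 'F' x 5 -> '5F'
  i=19: run of 'D' x 3 -> '3D'
  i=22: run of 'E' x 6 -> '6E'

RLE = 3E8D3E5F3D6E


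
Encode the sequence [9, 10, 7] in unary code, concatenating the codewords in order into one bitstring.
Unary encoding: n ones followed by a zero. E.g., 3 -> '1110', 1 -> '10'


Encode each number as n ones followed by a terminating 0:
  9 -> 1111111110 (10 bits)
  10 -> 11111111110 (11 bits)
  7 -> 11111110 (8 bits)
Total length = 10 + 11 + 8 = 29 bits.

Unary([9, 10, 7]) = 11111111101111111111011111110 (29 bits)


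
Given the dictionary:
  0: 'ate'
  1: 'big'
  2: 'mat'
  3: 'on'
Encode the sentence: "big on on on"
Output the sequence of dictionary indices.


Look up each word in the dictionary:
  'big' -> 1
  'on' -> 3
  'on' -> 3
  'on' -> 3

Encoded: [1, 3, 3, 3]


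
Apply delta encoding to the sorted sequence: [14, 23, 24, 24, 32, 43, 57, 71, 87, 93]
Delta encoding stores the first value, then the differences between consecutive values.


First value: 14
Deltas:
  23 - 14 = 9
  24 - 23 = 1
  24 - 24 = 0
  32 - 24 = 8
  43 - 32 = 11
  57 - 43 = 14
  71 - 57 = 14
  87 - 71 = 16
  93 - 87 = 6


Delta encoded: [14, 9, 1, 0, 8, 11, 14, 14, 16, 6]


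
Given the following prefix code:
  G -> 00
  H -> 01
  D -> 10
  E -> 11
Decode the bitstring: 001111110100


Decoding step by step:
Bits 00 -> G
Bits 11 -> E
Bits 11 -> E
Bits 11 -> E
Bits 01 -> H
Bits 00 -> G


Decoded message: GEEEHG


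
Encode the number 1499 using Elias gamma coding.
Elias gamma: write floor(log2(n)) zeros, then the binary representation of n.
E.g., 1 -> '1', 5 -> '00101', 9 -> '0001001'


num_bits = floor(log2(1499)) + 1 = 11
leading_zeros = num_bits - 1 = 10
binary(1499) = 10111011011

Elias gamma(1499) = '0000000000' + '10111011011' = 000000000010111011011 (21 bits)


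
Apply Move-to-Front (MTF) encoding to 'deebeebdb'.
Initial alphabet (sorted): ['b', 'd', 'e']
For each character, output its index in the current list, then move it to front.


MTF encoding:
'd': index 1 in ['b', 'd', 'e'] -> ['d', 'b', 'e']
'e': index 2 in ['d', 'b', 'e'] -> ['e', 'd', 'b']
'e': index 0 in ['e', 'd', 'b'] -> ['e', 'd', 'b']
'b': index 2 in ['e', 'd', 'b'] -> ['b', 'e', 'd']
'e': index 1 in ['b', 'e', 'd'] -> ['e', 'b', 'd']
'e': index 0 in ['e', 'b', 'd'] -> ['e', 'b', 'd']
'b': index 1 in ['e', 'b', 'd'] -> ['b', 'e', 'd']
'd': index 2 in ['b', 'e', 'd'] -> ['d', 'b', 'e']
'b': index 1 in ['d', 'b', 'e'] -> ['b', 'd', 'e']


Output: [1, 2, 0, 2, 1, 0, 1, 2, 1]


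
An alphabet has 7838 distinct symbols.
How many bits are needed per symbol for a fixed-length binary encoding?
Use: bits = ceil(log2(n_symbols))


log2(7838) = 12.9363
Bracket: 2^12 = 4096 < 7838 <= 2^13 = 8192
So ceil(log2(7838)) = 13

bits = ceil(log2(7838)) = ceil(12.9363) = 13 bits


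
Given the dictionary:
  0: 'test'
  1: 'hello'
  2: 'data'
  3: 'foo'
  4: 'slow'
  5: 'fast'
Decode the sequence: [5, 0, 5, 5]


Look up each index in the dictionary:
  5 -> 'fast'
  0 -> 'test'
  5 -> 'fast'
  5 -> 'fast'

Decoded: "fast test fast fast"


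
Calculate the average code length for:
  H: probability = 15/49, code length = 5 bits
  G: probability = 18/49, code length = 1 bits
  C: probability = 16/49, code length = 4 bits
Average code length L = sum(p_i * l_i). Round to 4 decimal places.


Weighted contributions p_i * l_i:
  H: (15/49) * 5 = 75/49
  G: (18/49) * 1 = 18/49
  C: (16/49) * 4 = 64/49
Sum = (75 + 18 + 64)/49 = 157/49

L = 157/49 = 3.2041 bits/symbol


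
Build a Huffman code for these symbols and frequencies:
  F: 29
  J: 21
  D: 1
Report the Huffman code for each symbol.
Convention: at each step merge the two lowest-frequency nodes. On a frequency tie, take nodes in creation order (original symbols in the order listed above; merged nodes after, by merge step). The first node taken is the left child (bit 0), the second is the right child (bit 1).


Huffman tree construction:
Step 1: Merge D(1) + J(21) = 22
Step 2: Merge (D+J)(22) + F(29) = 51
Read each symbol's code off the tree from the root (left child = 0, right child = 1).

Codes:
  F: 1 (length 1)
  J: 01 (length 2)
  D: 00 (length 2)
Average code length: 73/51 = 1.4314 bits/symbol


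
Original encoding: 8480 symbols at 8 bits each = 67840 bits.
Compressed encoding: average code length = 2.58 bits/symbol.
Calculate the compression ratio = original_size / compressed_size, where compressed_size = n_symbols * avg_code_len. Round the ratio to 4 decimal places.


original_size = n_symbols * orig_bits = 8480 * 8 = 67840 bits
compressed_size = n_symbols * avg_code_len = 8480 * 2.58 = 21878.4 bits
ratio = original_size / compressed_size = 67840 / 21878.4 = 3.1008

Compression ratio = 3.1008


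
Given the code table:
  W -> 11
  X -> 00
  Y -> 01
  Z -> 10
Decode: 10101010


Decoding:
10 -> Z
10 -> Z
10 -> Z
10 -> Z


Result: ZZZZ


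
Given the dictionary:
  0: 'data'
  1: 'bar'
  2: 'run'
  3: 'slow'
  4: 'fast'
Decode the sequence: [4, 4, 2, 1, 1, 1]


Look up each index in the dictionary:
  4 -> 'fast'
  4 -> 'fast'
  2 -> 'run'
  1 -> 'bar'
  1 -> 'bar'
  1 -> 'bar'

Decoded: "fast fast run bar bar bar"


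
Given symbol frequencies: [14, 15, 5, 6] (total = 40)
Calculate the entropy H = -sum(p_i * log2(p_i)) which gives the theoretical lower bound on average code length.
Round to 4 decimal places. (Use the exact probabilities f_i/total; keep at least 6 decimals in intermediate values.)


Per-symbol terms -p_i * log2(p_i) with p_i = f_i/40:
  p = 14/40 = 0.350000: log2(p) = -1.514573, -p*log2(p) = 0.530101
  p = 15/40 = 0.375000: log2(p) = -1.415037, -p*log2(p) = 0.530639
  p = 5/40 = 0.125000: log2(p) = -3.000000, -p*log2(p) = 0.375000
  p = 6/40 = 0.150000: log2(p) = -2.736966, -p*log2(p) = 0.410545
H = 0.530101 + 0.530639 + 0.375000 + 0.410545 = 1.846285

H = 1.8463 bits/symbol


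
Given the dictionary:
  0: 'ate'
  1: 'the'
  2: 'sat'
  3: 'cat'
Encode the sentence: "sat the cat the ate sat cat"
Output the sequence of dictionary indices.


Look up each word in the dictionary:
  'sat' -> 2
  'the' -> 1
  'cat' -> 3
  'the' -> 1
  'ate' -> 0
  'sat' -> 2
  'cat' -> 3

Encoded: [2, 1, 3, 1, 0, 2, 3]


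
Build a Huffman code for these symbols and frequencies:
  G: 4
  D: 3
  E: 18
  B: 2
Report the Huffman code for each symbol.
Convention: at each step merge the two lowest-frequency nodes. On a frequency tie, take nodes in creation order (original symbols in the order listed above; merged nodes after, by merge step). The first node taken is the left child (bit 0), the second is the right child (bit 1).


Huffman tree construction:
Step 1: Merge B(2) + D(3) = 5
Step 2: Merge G(4) + (B+D)(5) = 9
Step 3: Merge (G+(B+D))(9) + E(18) = 27
Read each symbol's code off the tree from the root (left child = 0, right child = 1).

Codes:
  G: 00 (length 2)
  D: 011 (length 3)
  E: 1 (length 1)
  B: 010 (length 3)
Average code length: 41/27 = 1.5185 bits/symbol


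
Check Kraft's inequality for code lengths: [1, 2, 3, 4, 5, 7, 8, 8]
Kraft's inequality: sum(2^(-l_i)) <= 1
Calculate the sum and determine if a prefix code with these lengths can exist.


Sum = 2^(-1) + 2^(-2) + 2^(-3) + 2^(-4) + 2^(-5) + 2^(-7) + 2^(-8) + 2^(-8)
    = 0.5 + 0.25 + 0.125 + 0.0625 + 0.03125 + 0.0078125 + 0.00390625 + 0.00390625
    = 252/256 = 0.984375
Since 0.984375 <= 1, Kraft's inequality IS satisfied.
A prefix code with these lengths CAN exist.

Kraft sum = 0.984375. Satisfied.


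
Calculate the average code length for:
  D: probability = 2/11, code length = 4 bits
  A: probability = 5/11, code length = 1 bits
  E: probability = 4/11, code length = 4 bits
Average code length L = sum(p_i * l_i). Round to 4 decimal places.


Weighted contributions p_i * l_i:
  D: (2/11) * 4 = 8/11
  A: (5/11) * 1 = 5/11
  E: (4/11) * 4 = 16/11
Sum = (8 + 5 + 16)/11 = 29/11

L = 29/11 = 2.6364 bits/symbol


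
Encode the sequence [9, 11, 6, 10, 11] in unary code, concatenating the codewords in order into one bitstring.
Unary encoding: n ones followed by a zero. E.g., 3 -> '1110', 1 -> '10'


Encode each number as n ones followed by a terminating 0:
  9 -> 1111111110 (10 bits)
  11 -> 111111111110 (12 bits)
  6 -> 1111110 (7 bits)
  10 -> 11111111110 (11 bits)
  11 -> 111111111110 (12 bits)
Total length = 10 + 12 + 7 + 11 + 12 = 52 bits.

Unary([9, 11, 6, 10, 11]) = 1111111110111111111110111111011111111110111111111110 (52 bits)


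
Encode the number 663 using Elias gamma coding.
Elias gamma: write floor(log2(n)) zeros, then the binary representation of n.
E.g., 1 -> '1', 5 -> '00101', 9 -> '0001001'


num_bits = floor(log2(663)) + 1 = 10
leading_zeros = num_bits - 1 = 9
binary(663) = 1010010111

Elias gamma(663) = '000000000' + '1010010111' = 0000000001010010111 (19 bits)


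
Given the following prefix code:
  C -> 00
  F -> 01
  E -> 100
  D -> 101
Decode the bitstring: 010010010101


Decoding step by step:
Bits 01 -> F
Bits 00 -> C
Bits 100 -> E
Bits 101 -> D
Bits 01 -> F


Decoded message: FCEDF


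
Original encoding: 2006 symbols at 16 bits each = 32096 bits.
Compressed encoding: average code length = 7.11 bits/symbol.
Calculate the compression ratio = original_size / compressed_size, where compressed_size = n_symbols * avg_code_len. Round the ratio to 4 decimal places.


original_size = n_symbols * orig_bits = 2006 * 16 = 32096 bits
compressed_size = n_symbols * avg_code_len = 2006 * 7.11 = 14262.66 bits
ratio = original_size / compressed_size = 32096 / 14262.66 = 2.2504

Compression ratio = 2.2504


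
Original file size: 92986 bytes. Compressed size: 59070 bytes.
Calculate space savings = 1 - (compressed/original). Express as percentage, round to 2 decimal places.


ratio = compressed/original = 59070/92986 = 0.635257
savings = 1 - ratio = 1 - 0.635257 = 0.364743
as a percentage: 0.364743 * 100 = 36.47%

Space savings = 1 - 59070/92986 = 36.47%


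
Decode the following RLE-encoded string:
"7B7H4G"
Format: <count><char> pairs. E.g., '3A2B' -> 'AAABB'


Expanding each <count><char> pair:
  7B -> 'BBBBBBB'
  7H -> 'HHHHHHH'
  4G -> 'GGGG'

Decoded = BBBBBBBHHHHHHHGGGG


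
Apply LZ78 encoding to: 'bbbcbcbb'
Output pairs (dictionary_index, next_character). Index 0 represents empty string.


LZ78 encoding steps:
Dictionary: {0: ''}
Step 1: w='' (idx 0), next='b' -> output (0, 'b'), add 'b' as idx 1
Step 2: w='b' (idx 1), next='b' -> output (1, 'b'), add 'bb' as idx 2
Step 3: w='' (idx 0), next='c' -> output (0, 'c'), add 'c' as idx 3
Step 4: w='b' (idx 1), next='c' -> output (1, 'c'), add 'bc' as idx 4
Step 5: w='bb' (idx 2), end of input -> output (2, '')


Encoded: [(0, 'b'), (1, 'b'), (0, 'c'), (1, 'c'), (2, '')]


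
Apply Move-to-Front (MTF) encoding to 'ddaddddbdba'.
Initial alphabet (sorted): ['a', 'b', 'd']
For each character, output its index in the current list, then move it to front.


MTF encoding:
'd': index 2 in ['a', 'b', 'd'] -> ['d', 'a', 'b']
'd': index 0 in ['d', 'a', 'b'] -> ['d', 'a', 'b']
'a': index 1 in ['d', 'a', 'b'] -> ['a', 'd', 'b']
'd': index 1 in ['a', 'd', 'b'] -> ['d', 'a', 'b']
'd': index 0 in ['d', 'a', 'b'] -> ['d', 'a', 'b']
'd': index 0 in ['d', 'a', 'b'] -> ['d', 'a', 'b']
'd': index 0 in ['d', 'a', 'b'] -> ['d', 'a', 'b']
'b': index 2 in ['d', 'a', 'b'] -> ['b', 'd', 'a']
'd': index 1 in ['b', 'd', 'a'] -> ['d', 'b', 'a']
'b': index 1 in ['d', 'b', 'a'] -> ['b', 'd', 'a']
'a': index 2 in ['b', 'd', 'a'] -> ['a', 'b', 'd']


Output: [2, 0, 1, 1, 0, 0, 0, 2, 1, 1, 2]


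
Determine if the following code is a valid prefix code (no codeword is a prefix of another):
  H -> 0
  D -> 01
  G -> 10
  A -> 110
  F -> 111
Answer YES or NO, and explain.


Checking each pair (does one codeword prefix another?):
  H='0' vs D='01': prefix -- VIOLATION

NO -- this is NOT a valid prefix code. H (0) is a prefix of D (01).


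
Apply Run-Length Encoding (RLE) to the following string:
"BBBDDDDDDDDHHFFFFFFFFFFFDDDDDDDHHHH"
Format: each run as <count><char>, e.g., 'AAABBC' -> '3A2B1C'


Scanning runs left to right:
  i=0: run of 'B' x 3 -> '3B'
  i=3: run of 'D' x 8 -> '8D'
  i=11: run of 'H' x 2 -> '2H'
  i=13: run of 'F' x 11 -> '11F'
  i=24: run of 'D' x 7 -> '7D'
  i=31: run of 'H' x 4 -> '4H'

RLE = 3B8D2H11F7D4H


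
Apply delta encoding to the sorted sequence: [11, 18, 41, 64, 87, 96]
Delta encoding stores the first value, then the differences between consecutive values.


First value: 11
Deltas:
  18 - 11 = 7
  41 - 18 = 23
  64 - 41 = 23
  87 - 64 = 23
  96 - 87 = 9


Delta encoded: [11, 7, 23, 23, 23, 9]


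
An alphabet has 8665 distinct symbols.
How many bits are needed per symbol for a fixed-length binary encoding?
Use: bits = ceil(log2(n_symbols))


log2(8665) = 13.081
Bracket: 2^13 = 8192 < 8665 <= 2^14 = 16384
So ceil(log2(8665)) = 14

bits = ceil(log2(8665)) = ceil(13.081) = 14 bits


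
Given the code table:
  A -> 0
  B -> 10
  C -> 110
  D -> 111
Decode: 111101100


Decoding:
111 -> D
10 -> B
110 -> C
0 -> A


Result: DBCA


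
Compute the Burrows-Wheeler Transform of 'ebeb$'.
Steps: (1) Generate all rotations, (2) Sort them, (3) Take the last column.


Rotations (sorted):
  0: $ebeb -> last char: b
  1: b$ebe -> last char: e
  2: beb$e -> last char: e
  3: eb$eb -> last char: b
  4: ebeb$ -> last char: $


BWT = beeb$


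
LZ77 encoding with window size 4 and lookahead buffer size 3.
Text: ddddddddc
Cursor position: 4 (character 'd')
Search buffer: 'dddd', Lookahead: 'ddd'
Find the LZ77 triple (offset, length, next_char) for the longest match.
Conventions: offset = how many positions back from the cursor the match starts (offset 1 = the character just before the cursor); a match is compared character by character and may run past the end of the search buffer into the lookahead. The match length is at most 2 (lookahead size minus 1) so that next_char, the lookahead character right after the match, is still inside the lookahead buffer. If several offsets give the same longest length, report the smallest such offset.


Try each offset into the search buffer:
  offset=1 (pos 3, char 'd'): match length 2
  offset=2 (pos 2, char 'd'): match length 2
  offset=3 (pos 1, char 'd'): match length 2
  offset=4 (pos 0, char 'd'): match length 2
Longest match has length 2, found at offsets 1, 2, 3, 4; take the smallest, offset 1.
next_char = character at position 4 + 2 = 6 -> 'd'

Best match: offset=1, length=2 (matching 'dd' starting at position 3)
LZ77 triple: (1, 2, 'd')


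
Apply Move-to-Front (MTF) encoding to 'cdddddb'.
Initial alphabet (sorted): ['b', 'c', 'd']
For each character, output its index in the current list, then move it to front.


MTF encoding:
'c': index 1 in ['b', 'c', 'd'] -> ['c', 'b', 'd']
'd': index 2 in ['c', 'b', 'd'] -> ['d', 'c', 'b']
'd': index 0 in ['d', 'c', 'b'] -> ['d', 'c', 'b']
'd': index 0 in ['d', 'c', 'b'] -> ['d', 'c', 'b']
'd': index 0 in ['d', 'c', 'b'] -> ['d', 'c', 'b']
'd': index 0 in ['d', 'c', 'b'] -> ['d', 'c', 'b']
'b': index 2 in ['d', 'c', 'b'] -> ['b', 'd', 'c']


Output: [1, 2, 0, 0, 0, 0, 2]


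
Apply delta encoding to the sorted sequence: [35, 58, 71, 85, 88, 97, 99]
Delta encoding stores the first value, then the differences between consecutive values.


First value: 35
Deltas:
  58 - 35 = 23
  71 - 58 = 13
  85 - 71 = 14
  88 - 85 = 3
  97 - 88 = 9
  99 - 97 = 2


Delta encoded: [35, 23, 13, 14, 3, 9, 2]


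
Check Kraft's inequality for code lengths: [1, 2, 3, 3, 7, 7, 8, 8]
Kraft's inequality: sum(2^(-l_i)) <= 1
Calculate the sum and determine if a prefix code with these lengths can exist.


Sum = 2^(-1) + 2^(-2) + 2^(-3) + 2^(-3) + 2^(-7) + 2^(-7) + 2^(-8) + 2^(-8)
    = 0.5 + 0.25 + 0.125 + 0.125 + 0.0078125 + 0.0078125 + 0.00390625 + 0.00390625
    = 262/256 = 1.0234375
Since 1.0234375 > 1, Kraft's inequality is NOT satisfied.
A prefix code with these lengths CANNOT exist.

Kraft sum = 1.0234375. Not satisfied.


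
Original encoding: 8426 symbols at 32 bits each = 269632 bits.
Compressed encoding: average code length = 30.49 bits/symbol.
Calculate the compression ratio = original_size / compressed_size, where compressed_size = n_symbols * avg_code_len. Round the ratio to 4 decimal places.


original_size = n_symbols * orig_bits = 8426 * 32 = 269632 bits
compressed_size = n_symbols * avg_code_len = 8426 * 30.49 = 256908.74 bits
ratio = original_size / compressed_size = 269632 / 256908.74 = 1.0495

Compression ratio = 1.0495


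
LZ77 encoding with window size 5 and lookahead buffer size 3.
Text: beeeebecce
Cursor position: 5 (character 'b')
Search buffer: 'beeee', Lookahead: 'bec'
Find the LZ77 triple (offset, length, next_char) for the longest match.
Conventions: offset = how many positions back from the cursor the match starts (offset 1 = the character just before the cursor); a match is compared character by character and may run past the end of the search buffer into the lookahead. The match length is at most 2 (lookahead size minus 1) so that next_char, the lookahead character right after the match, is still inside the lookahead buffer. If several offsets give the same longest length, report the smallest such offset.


Try each offset into the search buffer:
  offset=1 (pos 4, char 'e'): match length 0
  offset=2 (pos 3, char 'e'): match length 0
  offset=3 (pos 2, char 'e'): match length 0
  offset=4 (pos 1, char 'e'): match length 0
  offset=5 (pos 0, char 'b'): match length 2
Longest match has length 2 at offset 5.
next_char = character at position 5 + 2 = 7 -> 'c'

Best match: offset=5, length=2 (matching 'be' starting at position 0)
LZ77 triple: (5, 2, 'c')


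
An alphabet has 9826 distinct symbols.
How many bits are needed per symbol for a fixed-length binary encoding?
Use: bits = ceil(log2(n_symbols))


log2(9826) = 13.2624
Bracket: 2^13 = 8192 < 9826 <= 2^14 = 16384
So ceil(log2(9826)) = 14

bits = ceil(log2(9826)) = ceil(13.2624) = 14 bits


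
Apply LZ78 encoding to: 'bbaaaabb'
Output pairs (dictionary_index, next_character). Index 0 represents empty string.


LZ78 encoding steps:
Dictionary: {0: ''}
Step 1: w='' (idx 0), next='b' -> output (0, 'b'), add 'b' as idx 1
Step 2: w='b' (idx 1), next='a' -> output (1, 'a'), add 'ba' as idx 2
Step 3: w='' (idx 0), next='a' -> output (0, 'a'), add 'a' as idx 3
Step 4: w='a' (idx 3), next='a' -> output (3, 'a'), add 'aa' as idx 4
Step 5: w='b' (idx 1), next='b' -> output (1, 'b'), add 'bb' as idx 5


Encoded: [(0, 'b'), (1, 'a'), (0, 'a'), (3, 'a'), (1, 'b')]


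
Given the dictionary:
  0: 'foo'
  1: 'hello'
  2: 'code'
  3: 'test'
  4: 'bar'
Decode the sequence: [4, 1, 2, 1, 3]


Look up each index in the dictionary:
  4 -> 'bar'
  1 -> 'hello'
  2 -> 'code'
  1 -> 'hello'
  3 -> 'test'

Decoded: "bar hello code hello test"


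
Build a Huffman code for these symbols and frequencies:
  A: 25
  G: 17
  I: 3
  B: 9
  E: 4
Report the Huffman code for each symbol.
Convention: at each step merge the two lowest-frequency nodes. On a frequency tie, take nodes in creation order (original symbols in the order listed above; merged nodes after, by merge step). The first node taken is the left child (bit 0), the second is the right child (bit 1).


Huffman tree construction:
Step 1: Merge I(3) + E(4) = 7
Step 2: Merge (I+E)(7) + B(9) = 16
Step 3: Merge ((I+E)+B)(16) + G(17) = 33
Step 4: Merge A(25) + (((I+E)+B)+G)(33) = 58
Read each symbol's code off the tree from the root (left child = 0, right child = 1).

Codes:
  A: 0 (length 1)
  G: 11 (length 2)
  I: 1000 (length 4)
  B: 101 (length 3)
  E: 1001 (length 4)
Average code length: 114/58 = 1.9655 bits/symbol


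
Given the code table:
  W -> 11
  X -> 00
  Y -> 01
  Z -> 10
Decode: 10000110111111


Decoding:
10 -> Z
00 -> X
01 -> Y
10 -> Z
11 -> W
11 -> W
11 -> W


Result: ZXYZWWW


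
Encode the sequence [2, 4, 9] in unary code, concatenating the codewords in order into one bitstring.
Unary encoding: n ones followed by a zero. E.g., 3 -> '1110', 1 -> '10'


Encode each number as n ones followed by a terminating 0:
  2 -> 110 (3 bits)
  4 -> 11110 (5 bits)
  9 -> 1111111110 (10 bits)
Total length = 3 + 5 + 10 = 18 bits.

Unary([2, 4, 9]) = 110111101111111110 (18 bits)


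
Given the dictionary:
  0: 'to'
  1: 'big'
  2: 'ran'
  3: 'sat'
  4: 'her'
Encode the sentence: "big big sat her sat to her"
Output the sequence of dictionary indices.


Look up each word in the dictionary:
  'big' -> 1
  'big' -> 1
  'sat' -> 3
  'her' -> 4
  'sat' -> 3
  'to' -> 0
  'her' -> 4

Encoded: [1, 1, 3, 4, 3, 0, 4]


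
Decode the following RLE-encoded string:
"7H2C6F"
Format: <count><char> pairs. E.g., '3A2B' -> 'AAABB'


Expanding each <count><char> pair:
  7H -> 'HHHHHHH'
  2C -> 'CC'
  6F -> 'FFFFFF'

Decoded = HHHHHHHCCFFFFFF


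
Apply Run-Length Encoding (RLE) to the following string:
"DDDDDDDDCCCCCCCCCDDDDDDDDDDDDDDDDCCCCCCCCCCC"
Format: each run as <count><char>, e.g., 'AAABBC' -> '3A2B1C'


Scanning runs left to right:
  i=0: run of 'D' x 8 -> '8D'
  i=8: run of 'C' x 9 -> '9C'
  i=17: run of 'D' x 16 -> '16D'
  i=33: run of 'C' x 11 -> '11C'

RLE = 8D9C16D11C


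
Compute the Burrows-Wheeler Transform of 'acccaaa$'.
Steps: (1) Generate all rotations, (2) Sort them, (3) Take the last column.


Rotations (sorted):
  0: $acccaaa -> last char: a
  1: a$acccaa -> last char: a
  2: aa$accca -> last char: a
  3: aaa$accc -> last char: c
  4: acccaaa$ -> last char: $
  5: caaa$acc -> last char: c
  6: ccaaa$ac -> last char: c
  7: cccaaa$a -> last char: a


BWT = aaac$cca


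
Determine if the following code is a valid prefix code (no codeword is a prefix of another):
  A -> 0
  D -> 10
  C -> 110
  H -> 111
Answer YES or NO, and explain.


Checking each pair (does one codeword prefix another?):
  A='0' vs D='10': no prefix
  A='0' vs C='110': no prefix
  A='0' vs H='111': no prefix
  D='10' vs A='0': no prefix
  D='10' vs C='110': no prefix
  D='10' vs H='111': no prefix
  C='110' vs A='0': no prefix
  C='110' vs D='10': no prefix
  C='110' vs H='111': no prefix
  H='111' vs A='0': no prefix
  H='111' vs D='10': no prefix
  H='111' vs C='110': no prefix
No violation found over all pairs.

YES -- this is a valid prefix code. No codeword is a prefix of any other codeword.


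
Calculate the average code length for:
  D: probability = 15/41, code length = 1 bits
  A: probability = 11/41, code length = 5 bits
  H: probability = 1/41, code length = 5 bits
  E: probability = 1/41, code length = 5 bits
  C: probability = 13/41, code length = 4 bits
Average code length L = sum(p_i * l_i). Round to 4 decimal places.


Weighted contributions p_i * l_i:
  D: (15/41) * 1 = 15/41
  A: (11/41) * 5 = 55/41
  H: (1/41) * 5 = 5/41
  E: (1/41) * 5 = 5/41
  C: (13/41) * 4 = 52/41
Sum = (15 + 55 + 5 + 5 + 52)/41 = 132/41

L = 132/41 = 3.2195 bits/symbol


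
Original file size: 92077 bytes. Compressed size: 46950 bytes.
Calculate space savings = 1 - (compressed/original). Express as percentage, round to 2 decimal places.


ratio = compressed/original = 46950/92077 = 0.509899
savings = 1 - ratio = 1 - 0.509899 = 0.490101
as a percentage: 0.490101 * 100 = 49.01%

Space savings = 1 - 46950/92077 = 49.01%


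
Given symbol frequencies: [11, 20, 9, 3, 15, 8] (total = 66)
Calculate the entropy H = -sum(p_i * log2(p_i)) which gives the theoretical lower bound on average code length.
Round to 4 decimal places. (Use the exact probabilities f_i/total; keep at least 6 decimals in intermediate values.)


Per-symbol terms -p_i * log2(p_i) with p_i = f_i/66:
  p = 11/66 = 0.166667: log2(p) = -2.584963, -p*log2(p) = 0.430827
  p = 20/66 = 0.303030: log2(p) = -1.722466, -p*log2(p) = 0.521959
  p = 9/66 = 0.136364: log2(p) = -2.874469, -p*log2(p) = 0.391973
  p = 3/66 = 0.045455: log2(p) = -4.459432, -p*log2(p) = 0.202701
  p = 15/66 = 0.227273: log2(p) = -2.137504, -p*log2(p) = 0.485796
  p = 8/66 = 0.121212: log2(p) = -3.044394, -p*log2(p) = 0.369017
H = 0.430827 + 0.521959 + 0.391973 + 0.202701 + 0.485796 + 0.369017 = 2.402273

H = 2.4023 bits/symbol


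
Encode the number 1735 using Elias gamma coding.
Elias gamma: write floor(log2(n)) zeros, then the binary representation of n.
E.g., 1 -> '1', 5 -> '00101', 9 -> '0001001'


num_bits = floor(log2(1735)) + 1 = 11
leading_zeros = num_bits - 1 = 10
binary(1735) = 11011000111

Elias gamma(1735) = '0000000000' + '11011000111' = 000000000011011000111 (21 bits)


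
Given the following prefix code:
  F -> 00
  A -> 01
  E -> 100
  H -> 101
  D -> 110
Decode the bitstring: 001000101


Decoding step by step:
Bits 00 -> F
Bits 100 -> E
Bits 01 -> A
Bits 01 -> A


Decoded message: FEAA


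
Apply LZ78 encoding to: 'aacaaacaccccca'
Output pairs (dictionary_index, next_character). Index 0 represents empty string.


LZ78 encoding steps:
Dictionary: {0: ''}
Step 1: w='' (idx 0), next='a' -> output (0, 'a'), add 'a' as idx 1
Step 2: w='a' (idx 1), next='c' -> output (1, 'c'), add 'ac' as idx 2
Step 3: w='a' (idx 1), next='a' -> output (1, 'a'), add 'aa' as idx 3
Step 4: w='ac' (idx 2), next='a' -> output (2, 'a'), add 'aca' as idx 4
Step 5: w='' (idx 0), next='c' -> output (0, 'c'), add 'c' as idx 5
Step 6: w='c' (idx 5), next='c' -> output (5, 'c'), add 'cc' as idx 6
Step 7: w='cc' (idx 6), next='a' -> output (6, 'a'), add 'cca' as idx 7


Encoded: [(0, 'a'), (1, 'c'), (1, 'a'), (2, 'a'), (0, 'c'), (5, 'c'), (6, 'a')]


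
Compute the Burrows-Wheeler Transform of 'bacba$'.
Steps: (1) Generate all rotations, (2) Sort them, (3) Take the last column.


Rotations (sorted):
  0: $bacba -> last char: a
  1: a$bacb -> last char: b
  2: acba$b -> last char: b
  3: ba$bac -> last char: c
  4: bacba$ -> last char: $
  5: cba$ba -> last char: a


BWT = abbc$a


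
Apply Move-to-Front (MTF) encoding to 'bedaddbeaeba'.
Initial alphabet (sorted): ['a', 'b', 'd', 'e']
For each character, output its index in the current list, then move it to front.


MTF encoding:
'b': index 1 in ['a', 'b', 'd', 'e'] -> ['b', 'a', 'd', 'e']
'e': index 3 in ['b', 'a', 'd', 'e'] -> ['e', 'b', 'a', 'd']
'd': index 3 in ['e', 'b', 'a', 'd'] -> ['d', 'e', 'b', 'a']
'a': index 3 in ['d', 'e', 'b', 'a'] -> ['a', 'd', 'e', 'b']
'd': index 1 in ['a', 'd', 'e', 'b'] -> ['d', 'a', 'e', 'b']
'd': index 0 in ['d', 'a', 'e', 'b'] -> ['d', 'a', 'e', 'b']
'b': index 3 in ['d', 'a', 'e', 'b'] -> ['b', 'd', 'a', 'e']
'e': index 3 in ['b', 'd', 'a', 'e'] -> ['e', 'b', 'd', 'a']
'a': index 3 in ['e', 'b', 'd', 'a'] -> ['a', 'e', 'b', 'd']
'e': index 1 in ['a', 'e', 'b', 'd'] -> ['e', 'a', 'b', 'd']
'b': index 2 in ['e', 'a', 'b', 'd'] -> ['b', 'e', 'a', 'd']
'a': index 2 in ['b', 'e', 'a', 'd'] -> ['a', 'b', 'e', 'd']


Output: [1, 3, 3, 3, 1, 0, 3, 3, 3, 1, 2, 2]


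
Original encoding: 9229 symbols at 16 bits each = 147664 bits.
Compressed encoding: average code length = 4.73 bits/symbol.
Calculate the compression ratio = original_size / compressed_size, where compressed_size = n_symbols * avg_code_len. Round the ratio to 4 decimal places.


original_size = n_symbols * orig_bits = 9229 * 16 = 147664 bits
compressed_size = n_symbols * avg_code_len = 9229 * 4.73 = 43653.17 bits
ratio = original_size / compressed_size = 147664 / 43653.17 = 3.3827

Compression ratio = 3.3827


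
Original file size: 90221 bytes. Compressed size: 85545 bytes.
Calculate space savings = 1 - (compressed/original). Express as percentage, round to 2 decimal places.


ratio = compressed/original = 85545/90221 = 0.948172
savings = 1 - ratio = 1 - 0.948172 = 0.051828
as a percentage: 0.051828 * 100 = 5.18%

Space savings = 1 - 85545/90221 = 5.18%


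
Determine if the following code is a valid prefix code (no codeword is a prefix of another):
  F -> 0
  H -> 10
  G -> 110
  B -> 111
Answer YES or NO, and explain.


Checking each pair (does one codeword prefix another?):
  F='0' vs H='10': no prefix
  F='0' vs G='110': no prefix
  F='0' vs B='111': no prefix
  H='10' vs F='0': no prefix
  H='10' vs G='110': no prefix
  H='10' vs B='111': no prefix
  G='110' vs F='0': no prefix
  G='110' vs H='10': no prefix
  G='110' vs B='111': no prefix
  B='111' vs F='0': no prefix
  B='111' vs H='10': no prefix
  B='111' vs G='110': no prefix
No violation found over all pairs.

YES -- this is a valid prefix code. No codeword is a prefix of any other codeword.


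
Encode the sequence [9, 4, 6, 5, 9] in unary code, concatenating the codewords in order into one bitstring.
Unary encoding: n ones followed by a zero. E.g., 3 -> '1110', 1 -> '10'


Encode each number as n ones followed by a terminating 0:
  9 -> 1111111110 (10 bits)
  4 -> 11110 (5 bits)
  6 -> 1111110 (7 bits)
  5 -> 111110 (6 bits)
  9 -> 1111111110 (10 bits)
Total length = 10 + 5 + 7 + 6 + 10 = 38 bits.

Unary([9, 4, 6, 5, 9]) = 11111111101111011111101111101111111110 (38 bits)


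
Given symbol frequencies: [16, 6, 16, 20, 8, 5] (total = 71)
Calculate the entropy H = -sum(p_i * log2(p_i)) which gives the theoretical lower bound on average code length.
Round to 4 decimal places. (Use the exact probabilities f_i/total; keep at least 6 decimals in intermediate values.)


Per-symbol terms -p_i * log2(p_i) with p_i = f_i/71:
  p = 16/71 = 0.225352: log2(p) = -2.149747, -p*log2(p) = 0.484450
  p = 6/71 = 0.084507: log2(p) = -3.564785, -p*log2(p) = 0.301249
  p = 16/71 = 0.225352: log2(p) = -2.149747, -p*log2(p) = 0.484450
  p = 20/71 = 0.281690: log2(p) = -1.827819, -p*log2(p) = 0.514879
  p = 8/71 = 0.112676: log2(p) = -3.149747, -p*log2(p) = 0.354901
  p = 5/71 = 0.070423: log2(p) = -3.827819, -p*log2(p) = 0.269565
H = 0.484450 + 0.301249 + 0.484450 + 0.514879 + 0.354901 + 0.269565 = 2.409494

H = 2.4095 bits/symbol


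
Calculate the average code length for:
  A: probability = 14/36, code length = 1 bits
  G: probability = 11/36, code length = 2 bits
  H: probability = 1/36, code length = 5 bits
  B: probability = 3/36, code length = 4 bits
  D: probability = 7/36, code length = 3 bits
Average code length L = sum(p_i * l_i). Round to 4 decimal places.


Weighted contributions p_i * l_i:
  A: (14/36) * 1 = 14/36
  G: (11/36) * 2 = 22/36
  H: (1/36) * 5 = 5/36
  B: (3/36) * 4 = 12/36
  D: (7/36) * 3 = 21/36
Sum = (14 + 22 + 5 + 12 + 21)/36 = 74/36

L = 74/36 = 2.0556 bits/symbol


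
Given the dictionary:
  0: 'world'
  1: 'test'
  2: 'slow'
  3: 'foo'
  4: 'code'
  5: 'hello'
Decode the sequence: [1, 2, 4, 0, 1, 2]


Look up each index in the dictionary:
  1 -> 'test'
  2 -> 'slow'
  4 -> 'code'
  0 -> 'world'
  1 -> 'test'
  2 -> 'slow'

Decoded: "test slow code world test slow"


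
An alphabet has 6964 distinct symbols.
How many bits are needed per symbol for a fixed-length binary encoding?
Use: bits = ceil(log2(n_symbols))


log2(6964) = 12.7657
Bracket: 2^12 = 4096 < 6964 <= 2^13 = 8192
So ceil(log2(6964)) = 13

bits = ceil(log2(6964)) = ceil(12.7657) = 13 bits


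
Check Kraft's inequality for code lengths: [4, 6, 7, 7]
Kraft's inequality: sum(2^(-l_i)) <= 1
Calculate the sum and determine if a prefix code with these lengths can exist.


Sum = 2^(-4) + 2^(-6) + 2^(-7) + 2^(-7)
    = 0.0625 + 0.015625 + 0.0078125 + 0.0078125
    = 12/128 = 0.09375
Since 0.09375 <= 1, Kraft's inequality IS satisfied.
A prefix code with these lengths CAN exist.

Kraft sum = 0.09375. Satisfied.


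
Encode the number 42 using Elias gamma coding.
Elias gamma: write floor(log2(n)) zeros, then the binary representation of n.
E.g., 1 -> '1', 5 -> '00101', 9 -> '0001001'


num_bits = floor(log2(42)) + 1 = 6
leading_zeros = num_bits - 1 = 5
binary(42) = 101010

Elias gamma(42) = '00000' + '101010' = 00000101010 (11 bits)


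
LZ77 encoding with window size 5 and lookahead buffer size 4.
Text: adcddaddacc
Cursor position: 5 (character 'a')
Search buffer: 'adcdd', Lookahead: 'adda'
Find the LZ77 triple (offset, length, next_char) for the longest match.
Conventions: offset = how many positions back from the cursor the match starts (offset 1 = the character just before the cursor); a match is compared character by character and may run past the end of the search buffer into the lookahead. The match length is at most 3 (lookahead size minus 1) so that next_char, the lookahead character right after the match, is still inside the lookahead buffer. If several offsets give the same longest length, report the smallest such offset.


Try each offset into the search buffer:
  offset=1 (pos 4, char 'd'): match length 0
  offset=2 (pos 3, char 'd'): match length 0
  offset=3 (pos 2, char 'c'): match length 0
  offset=4 (pos 1, char 'd'): match length 0
  offset=5 (pos 0, char 'a'): match length 2
Longest match has length 2 at offset 5.
next_char = character at position 5 + 2 = 7 -> 'd'

Best match: offset=5, length=2 (matching 'ad' starting at position 0)
LZ77 triple: (5, 2, 'd')


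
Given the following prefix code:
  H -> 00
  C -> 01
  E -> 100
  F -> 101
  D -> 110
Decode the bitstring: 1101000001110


Decoding step by step:
Bits 110 -> D
Bits 100 -> E
Bits 00 -> H
Bits 01 -> C
Bits 110 -> D


Decoded message: DEHCD


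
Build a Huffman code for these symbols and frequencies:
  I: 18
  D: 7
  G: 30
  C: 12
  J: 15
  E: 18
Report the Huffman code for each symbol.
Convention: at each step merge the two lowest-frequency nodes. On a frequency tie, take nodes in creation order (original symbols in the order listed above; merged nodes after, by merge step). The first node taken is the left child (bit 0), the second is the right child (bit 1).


Huffman tree construction:
Step 1: Merge D(7) + C(12) = 19
Step 2: Merge J(15) + I(18) = 33
Step 3: Merge E(18) + (D+C)(19) = 37
Step 4: Merge G(30) + (J+I)(33) = 63
Step 5: Merge (E+(D+C))(37) + (G+(J+I))(63) = 100
Read each symbol's code off the tree from the root (left child = 0, right child = 1).

Codes:
  I: 111 (length 3)
  D: 010 (length 3)
  G: 10 (length 2)
  C: 011 (length 3)
  J: 110 (length 3)
  E: 00 (length 2)
Average code length: 252/100 = 2.5200 bits/symbol


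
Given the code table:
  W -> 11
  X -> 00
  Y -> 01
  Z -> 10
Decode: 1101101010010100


Decoding:
11 -> W
01 -> Y
10 -> Z
10 -> Z
10 -> Z
01 -> Y
01 -> Y
00 -> X


Result: WYZZZYYX


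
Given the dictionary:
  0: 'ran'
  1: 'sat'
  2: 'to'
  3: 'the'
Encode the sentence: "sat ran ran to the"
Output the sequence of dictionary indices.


Look up each word in the dictionary:
  'sat' -> 1
  'ran' -> 0
  'ran' -> 0
  'to' -> 2
  'the' -> 3

Encoded: [1, 0, 0, 2, 3]


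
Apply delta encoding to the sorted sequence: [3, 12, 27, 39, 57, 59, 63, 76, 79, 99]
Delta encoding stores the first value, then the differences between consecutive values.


First value: 3
Deltas:
  12 - 3 = 9
  27 - 12 = 15
  39 - 27 = 12
  57 - 39 = 18
  59 - 57 = 2
  63 - 59 = 4
  76 - 63 = 13
  79 - 76 = 3
  99 - 79 = 20


Delta encoded: [3, 9, 15, 12, 18, 2, 4, 13, 3, 20]


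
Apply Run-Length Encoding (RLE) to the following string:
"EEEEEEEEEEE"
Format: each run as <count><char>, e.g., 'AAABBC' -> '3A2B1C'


Scanning runs left to right:
  i=0: run of 'E' x 11 -> '11E'

RLE = 11E


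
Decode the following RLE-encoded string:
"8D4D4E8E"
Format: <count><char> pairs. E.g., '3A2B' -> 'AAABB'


Expanding each <count><char> pair:
  8D -> 'DDDDDDDD'
  4D -> 'DDDD'
  4E -> 'EEEE'
  8E -> 'EEEEEEEE'

Decoded = DDDDDDDDDDDDEEEEEEEEEEEE


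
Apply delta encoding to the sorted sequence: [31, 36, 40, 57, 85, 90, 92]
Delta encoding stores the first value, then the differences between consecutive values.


First value: 31
Deltas:
  36 - 31 = 5
  40 - 36 = 4
  57 - 40 = 17
  85 - 57 = 28
  90 - 85 = 5
  92 - 90 = 2


Delta encoded: [31, 5, 4, 17, 28, 5, 2]


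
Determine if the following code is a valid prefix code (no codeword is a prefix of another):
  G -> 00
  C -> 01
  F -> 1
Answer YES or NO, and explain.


Checking each pair (does one codeword prefix another?):
  G='00' vs C='01': no prefix
  G='00' vs F='1': no prefix
  C='01' vs G='00': no prefix
  C='01' vs F='1': no prefix
  F='1' vs G='00': no prefix
  F='1' vs C='01': no prefix
No violation found over all pairs.

YES -- this is a valid prefix code. No codeword is a prefix of any other codeword.
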